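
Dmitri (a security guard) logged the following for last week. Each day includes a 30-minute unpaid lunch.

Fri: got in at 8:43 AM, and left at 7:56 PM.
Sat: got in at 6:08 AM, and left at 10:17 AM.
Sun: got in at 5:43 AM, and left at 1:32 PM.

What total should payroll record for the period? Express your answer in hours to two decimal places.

Fri: 8:43 AM–7:56 PM = 11 h 13 min; less 30 min break → 10 h 43 min
Sat: 6:08 AM–10:17 AM = 4 h 9 min; less 30 min break → 3 h 39 min
Sun: 5:43 AM–1:32 PM = 7 h 49 min; less 30 min break → 7 h 19 min
Total: 10 h 43 min + 3 h 39 min + 7 h 19 min = 21 h 41 min.

21.68 hours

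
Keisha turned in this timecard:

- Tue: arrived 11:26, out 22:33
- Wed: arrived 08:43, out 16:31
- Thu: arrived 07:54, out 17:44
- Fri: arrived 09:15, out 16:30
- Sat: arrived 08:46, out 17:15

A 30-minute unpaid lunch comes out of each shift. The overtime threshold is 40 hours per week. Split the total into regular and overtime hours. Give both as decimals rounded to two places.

Regular 40.00 hours, overtime 1.98 hours

Tue: 11:26–22:33 = 11 h 7 min; less 30 min break → 10 h 37 min
Wed: 08:43–16:31 = 7 h 48 min; less 30 min break → 7 h 18 min
Thu: 07:54–17:44 = 9 h 50 min; less 30 min break → 9 h 20 min
Fri: 09:15–16:30 = 7 h 15 min; less 30 min break → 6 h 45 min
Sat: 08:46–17:15 = 8 h 29 min; less 30 min break → 7 h 59 min
Total worked: 41 h 59 min = 41.98 h.
Threshold 40 h → overtime 1 h 59 min, regular 40 h 0 min.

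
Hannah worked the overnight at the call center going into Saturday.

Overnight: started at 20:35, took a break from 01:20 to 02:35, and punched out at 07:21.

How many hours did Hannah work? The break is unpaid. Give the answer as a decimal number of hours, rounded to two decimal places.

9.52 hours

Overnight: 20:35 → midnight = 3 h 25 min; midnight → 07:21 = 7 h 21 min; span 10 h 46 min; less 75 min break → 9 h 31 min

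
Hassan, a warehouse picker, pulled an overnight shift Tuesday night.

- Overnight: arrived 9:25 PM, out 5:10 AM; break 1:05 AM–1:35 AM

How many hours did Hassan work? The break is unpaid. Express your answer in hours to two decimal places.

Overnight: 9:25 PM → midnight = 2 h 35 min; midnight → 5:10 AM = 5 h 10 min; span 7 h 45 min; less 30 min break → 7 h 15 min

7.25 hours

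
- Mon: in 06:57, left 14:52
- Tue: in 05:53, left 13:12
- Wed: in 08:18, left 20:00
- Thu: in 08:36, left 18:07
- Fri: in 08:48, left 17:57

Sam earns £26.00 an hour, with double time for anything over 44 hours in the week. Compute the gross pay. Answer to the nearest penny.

£1227.20

Mon: 06:57–14:52 = 7 h 55 min
Tue: 05:53–13:12 = 7 h 19 min
Wed: 08:18–20:00 = 11 h 42 min
Thu: 08:36–18:07 = 9 h 31 min
Fri: 08:48–17:57 = 9 h 9 min
Total worked: 45 h 36 min = 2736 min.
Regular 44 h 0 min = 2640 min at £26.00/h; overtime 1 h 36 min = 96 min at £52.00/h.
Pay = (2640 × £26.00 + 96 × £52.00) ÷ 60 = £1227.20.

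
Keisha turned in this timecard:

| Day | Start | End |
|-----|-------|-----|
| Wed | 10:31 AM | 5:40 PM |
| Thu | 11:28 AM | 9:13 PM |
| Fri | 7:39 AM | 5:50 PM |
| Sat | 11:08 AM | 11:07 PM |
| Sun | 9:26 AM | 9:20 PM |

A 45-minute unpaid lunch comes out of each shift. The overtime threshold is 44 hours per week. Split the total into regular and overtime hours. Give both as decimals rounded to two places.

Wed: 10:31 AM–5:40 PM = 7 h 9 min; less 45 min break → 6 h 24 min
Thu: 11:28 AM–9:13 PM = 9 h 45 min; less 45 min break → 9 h 0 min
Fri: 7:39 AM–5:50 PM = 10 h 11 min; less 45 min break → 9 h 26 min
Sat: 11:08 AM–11:07 PM = 11 h 59 min; less 45 min break → 11 h 14 min
Sun: 9:26 AM–9:20 PM = 11 h 54 min; less 45 min break → 11 h 9 min
Total worked: 47 h 13 min = 47.22 h.
Threshold 44 h → overtime 3 h 13 min, regular 44 h 0 min.

Regular 44.00 hours, overtime 3.22 hours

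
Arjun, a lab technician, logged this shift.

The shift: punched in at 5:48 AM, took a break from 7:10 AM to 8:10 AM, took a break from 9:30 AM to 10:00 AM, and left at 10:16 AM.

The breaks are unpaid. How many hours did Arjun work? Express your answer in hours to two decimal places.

2.97 hours

The shift: 5:48 AM–10:16 AM = 4 h 28 min; less 90 min break → 2 h 58 min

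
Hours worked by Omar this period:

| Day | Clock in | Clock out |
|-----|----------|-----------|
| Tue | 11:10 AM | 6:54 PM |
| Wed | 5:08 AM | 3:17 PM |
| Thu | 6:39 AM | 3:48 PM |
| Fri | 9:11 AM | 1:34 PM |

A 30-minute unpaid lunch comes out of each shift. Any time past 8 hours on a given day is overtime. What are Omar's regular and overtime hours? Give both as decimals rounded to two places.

Regular 27.12 hours, overtime 2.30 hours

Tue: 11:10 AM–6:54 PM = 7 h 44 min; less 30 min break → 7 h 14 min
Wed: 5:08 AM–3:17 PM = 10 h 9 min; less 30 min break → 9 h 39 min
Thu: 6:39 AM–3:48 PM = 9 h 9 min; less 30 min break → 8 h 39 min
Fri: 9:11 AM–1:34 PM = 4 h 23 min; less 30 min break → 3 h 53 min
Tue reg 7 h 14 min / OT 0 h 0 min; Wed reg 8 h 0 min / OT 1 h 39 min; Thu reg 8 h 0 min / OT 0 h 39 min; Fri reg 3 h 53 min / OT 0 h 0 min.
Totals: regular 27 h 7 min, overtime 2 h 18 min.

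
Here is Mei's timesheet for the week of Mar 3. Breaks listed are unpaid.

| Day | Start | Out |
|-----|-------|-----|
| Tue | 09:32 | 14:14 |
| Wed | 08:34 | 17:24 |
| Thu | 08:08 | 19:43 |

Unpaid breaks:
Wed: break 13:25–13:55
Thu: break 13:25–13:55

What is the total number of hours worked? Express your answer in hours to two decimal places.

Tue: 09:32–14:14 = 4 h 42 min
Wed: 08:34–17:24 = 8 h 50 min; less 30 min break → 8 h 20 min
Thu: 08:08–19:43 = 11 h 35 min; less 30 min break → 11 h 5 min
Total: 4 h 42 min + 8 h 20 min + 11 h 5 min = 24 h 7 min.

24.12 hours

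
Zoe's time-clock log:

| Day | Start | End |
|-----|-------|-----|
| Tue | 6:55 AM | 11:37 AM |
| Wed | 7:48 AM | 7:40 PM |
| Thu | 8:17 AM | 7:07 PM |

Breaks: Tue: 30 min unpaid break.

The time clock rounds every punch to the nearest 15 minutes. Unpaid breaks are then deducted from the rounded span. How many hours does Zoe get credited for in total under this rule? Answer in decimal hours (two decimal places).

26.75 hours

Tue: in 6:55 AM→7:00 AM, out 11:37 AM→11:30 AM; 4 h 30 min − 30 min = 4 h 0 min
Wed: in 7:48 AM→7:45 AM, out 7:40 PM→7:45 PM; 12 h 0 min
Thu: in 8:17 AM→8:15 AM, out 7:07 PM→7:00 PM; 10 h 45 min
Total credited: 26 h 45 min.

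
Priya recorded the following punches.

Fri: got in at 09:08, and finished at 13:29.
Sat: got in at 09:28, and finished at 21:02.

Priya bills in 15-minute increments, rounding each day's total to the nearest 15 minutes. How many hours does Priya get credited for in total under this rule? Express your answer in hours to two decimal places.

Fri: 09:08–13:29 = 4 h 21 min → rounds to 4 h 15 min
Sat: 09:28–21:02 = 11 h 34 min → rounds to 11 h 30 min
Total credited: 15 h 45 min.

15.75 hours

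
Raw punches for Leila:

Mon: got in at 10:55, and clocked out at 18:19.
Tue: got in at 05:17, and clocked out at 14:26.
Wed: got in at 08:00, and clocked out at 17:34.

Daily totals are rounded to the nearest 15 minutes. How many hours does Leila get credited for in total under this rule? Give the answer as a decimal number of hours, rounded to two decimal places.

Mon: 10:55–18:19 = 7 h 24 min → rounds to 7 h 30 min
Tue: 05:17–14:26 = 9 h 9 min → rounds to 9 h 15 min
Wed: 08:00–17:34 = 9 h 34 min → rounds to 9 h 30 min
Total credited: 26 h 15 min.

26.25 hours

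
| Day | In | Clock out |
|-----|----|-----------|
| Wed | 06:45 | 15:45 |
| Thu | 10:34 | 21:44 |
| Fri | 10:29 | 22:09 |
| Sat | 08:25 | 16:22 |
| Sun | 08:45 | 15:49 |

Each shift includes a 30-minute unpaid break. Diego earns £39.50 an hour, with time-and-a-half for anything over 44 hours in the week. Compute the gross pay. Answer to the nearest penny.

£1758.74

Wed: 06:45–15:45 = 9 h 0 min; less 30 min break → 8 h 30 min
Thu: 10:34–21:44 = 11 h 10 min; less 30 min break → 10 h 40 min
Fri: 10:29–22:09 = 11 h 40 min; less 30 min break → 11 h 10 min
Sat: 08:25–16:22 = 7 h 57 min; less 30 min break → 7 h 27 min
Sun: 08:45–15:49 = 7 h 4 min; less 30 min break → 6 h 34 min
Total worked: 44 h 21 min = 2661 min.
Regular 44 h 0 min = 2640 min at £39.50/h; overtime 0 h 21 min = 21 min at £59.25/h.
Pay = (2640 × £39.50 + 21 × £59.25) ÷ 60 = £1758.74.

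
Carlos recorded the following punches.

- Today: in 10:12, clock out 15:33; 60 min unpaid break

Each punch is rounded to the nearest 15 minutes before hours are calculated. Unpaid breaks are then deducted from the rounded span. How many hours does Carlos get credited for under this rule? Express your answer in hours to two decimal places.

Today: in 10:12→10:15, out 15:33→15:30; 5 h 15 min − 60 min = 4 h 15 min

4.25 hours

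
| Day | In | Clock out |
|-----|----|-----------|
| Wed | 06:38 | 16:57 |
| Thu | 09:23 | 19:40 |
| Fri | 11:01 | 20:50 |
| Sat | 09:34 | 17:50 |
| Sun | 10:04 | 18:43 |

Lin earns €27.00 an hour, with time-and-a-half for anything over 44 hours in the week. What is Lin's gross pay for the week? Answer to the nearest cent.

€1323.00

Wed: 06:38–16:57 = 10 h 19 min
Thu: 09:23–19:40 = 10 h 17 min
Fri: 11:01–20:50 = 9 h 49 min
Sat: 09:34–17:50 = 8 h 16 min
Sun: 10:04–18:43 = 8 h 39 min
Total worked: 47 h 20 min = 2840 min.
Regular 44 h 0 min = 2640 min at €27.00/h; overtime 3 h 20 min = 200 min at €40.50/h.
Pay = (2640 × €27.00 + 200 × €40.50) ÷ 60 = €1323.00.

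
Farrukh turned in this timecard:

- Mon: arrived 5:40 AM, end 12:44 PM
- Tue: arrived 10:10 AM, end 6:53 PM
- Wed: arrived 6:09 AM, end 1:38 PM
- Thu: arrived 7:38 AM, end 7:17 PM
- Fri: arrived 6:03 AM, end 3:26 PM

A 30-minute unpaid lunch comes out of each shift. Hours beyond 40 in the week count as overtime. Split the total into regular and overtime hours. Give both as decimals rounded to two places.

Regular 40.00 hours, overtime 1.80 hours

Mon: 5:40 AM–12:44 PM = 7 h 4 min; less 30 min break → 6 h 34 min
Tue: 10:10 AM–6:53 PM = 8 h 43 min; less 30 min break → 8 h 13 min
Wed: 6:09 AM–1:38 PM = 7 h 29 min; less 30 min break → 6 h 59 min
Thu: 7:38 AM–7:17 PM = 11 h 39 min; less 30 min break → 11 h 9 min
Fri: 6:03 AM–3:26 PM = 9 h 23 min; less 30 min break → 8 h 53 min
Total worked: 41 h 48 min = 41.80 h.
Threshold 40 h → overtime 1 h 48 min, regular 40 h 0 min.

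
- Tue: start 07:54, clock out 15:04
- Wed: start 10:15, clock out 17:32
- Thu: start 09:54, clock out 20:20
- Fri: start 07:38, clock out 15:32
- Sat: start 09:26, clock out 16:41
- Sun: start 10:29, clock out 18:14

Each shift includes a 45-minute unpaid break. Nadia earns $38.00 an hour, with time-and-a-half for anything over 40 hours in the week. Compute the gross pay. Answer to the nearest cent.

$1707.15

Tue: 07:54–15:04 = 7 h 10 min; less 45 min break → 6 h 25 min
Wed: 10:15–17:32 = 7 h 17 min; less 45 min break → 6 h 32 min
Thu: 09:54–20:20 = 10 h 26 min; less 45 min break → 9 h 41 min
Fri: 07:38–15:32 = 7 h 54 min; less 45 min break → 7 h 9 min
Sat: 09:26–16:41 = 7 h 15 min; less 45 min break → 6 h 30 min
Sun: 10:29–18:14 = 7 h 45 min; less 45 min break → 7 h 0 min
Total worked: 43 h 17 min = 2597 min.
Regular 40 h 0 min = 2400 min at $38.00/h; overtime 3 h 17 min = 197 min at $57.00/h.
Pay = (2400 × $38.00 + 197 × $57.00) ÷ 60 = $1707.15.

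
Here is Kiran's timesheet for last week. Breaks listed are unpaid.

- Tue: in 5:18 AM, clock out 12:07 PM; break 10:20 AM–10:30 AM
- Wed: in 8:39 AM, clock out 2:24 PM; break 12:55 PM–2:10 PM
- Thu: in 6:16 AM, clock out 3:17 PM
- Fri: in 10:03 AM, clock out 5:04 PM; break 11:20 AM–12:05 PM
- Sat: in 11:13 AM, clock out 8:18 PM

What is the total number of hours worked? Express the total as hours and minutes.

Tue: 5:18 AM–12:07 PM = 6 h 49 min; less 10 min break → 6 h 39 min
Wed: 8:39 AM–2:24 PM = 5 h 45 min; less 75 min break → 4 h 30 min
Thu: 6:16 AM–3:17 PM = 9 h 1 min
Fri: 10:03 AM–5:04 PM = 7 h 1 min; less 45 min break → 6 h 16 min
Sat: 11:13 AM–8:18 PM = 9 h 5 min
Total: 6 h 39 min + 4 h 30 min + 9 h 1 min + 6 h 16 min + 9 h 5 min = 35 h 31 min.

35 h 31 min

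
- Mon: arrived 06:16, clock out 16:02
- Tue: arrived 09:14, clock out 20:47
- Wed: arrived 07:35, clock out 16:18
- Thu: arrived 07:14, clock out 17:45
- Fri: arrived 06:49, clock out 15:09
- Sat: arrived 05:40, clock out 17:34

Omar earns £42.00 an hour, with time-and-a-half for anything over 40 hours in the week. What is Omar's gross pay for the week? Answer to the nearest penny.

£2989.35

Mon: 06:16–16:02 = 9 h 46 min
Tue: 09:14–20:47 = 11 h 33 min
Wed: 07:35–16:18 = 8 h 43 min
Thu: 07:14–17:45 = 10 h 31 min
Fri: 06:49–15:09 = 8 h 20 min
Sat: 05:40–17:34 = 11 h 54 min
Total worked: 60 h 47 min = 3647 min.
Regular 40 h 0 min = 2400 min at £42.00/h; overtime 20 h 47 min = 1247 min at £63.00/h.
Pay = (2400 × £42.00 + 1247 × £63.00) ÷ 60 = £2989.35.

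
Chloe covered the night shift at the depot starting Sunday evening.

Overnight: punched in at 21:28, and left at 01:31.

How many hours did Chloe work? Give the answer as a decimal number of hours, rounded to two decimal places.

Overnight: 21:28 → midnight = 2 h 32 min; midnight → 01:31 = 1 h 31 min; span 4 h 3 min

4.05 hours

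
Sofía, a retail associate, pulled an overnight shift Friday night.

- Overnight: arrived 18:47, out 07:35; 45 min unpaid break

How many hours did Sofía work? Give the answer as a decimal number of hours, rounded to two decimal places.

12.05 hours

Overnight: 18:47 → midnight = 5 h 13 min; midnight → 07:35 = 7 h 35 min; span 12 h 48 min; less 45 min break → 12 h 3 min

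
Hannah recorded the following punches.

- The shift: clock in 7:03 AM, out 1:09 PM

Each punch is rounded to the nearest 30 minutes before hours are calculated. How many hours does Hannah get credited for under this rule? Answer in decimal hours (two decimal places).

The shift: in 7:03 AM→7:00 AM, out 1:09 PM→1:00 PM; 6 h 0 min

6.00 hours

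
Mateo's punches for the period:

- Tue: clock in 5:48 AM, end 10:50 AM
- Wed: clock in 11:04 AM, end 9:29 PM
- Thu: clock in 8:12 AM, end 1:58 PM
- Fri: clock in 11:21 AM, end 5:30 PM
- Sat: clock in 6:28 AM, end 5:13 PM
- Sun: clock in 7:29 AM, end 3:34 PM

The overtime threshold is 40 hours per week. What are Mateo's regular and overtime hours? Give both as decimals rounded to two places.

Tue: 5:48 AM–10:50 AM = 5 h 2 min
Wed: 11:04 AM–9:29 PM = 10 h 25 min
Thu: 8:12 AM–1:58 PM = 5 h 46 min
Fri: 11:21 AM–5:30 PM = 6 h 9 min
Sat: 6:28 AM–5:13 PM = 10 h 45 min
Sun: 7:29 AM–3:34 PM = 8 h 5 min
Total worked: 46 h 12 min = 46.20 h.
Threshold 40 h → overtime 6 h 12 min, regular 40 h 0 min.

Regular 40.00 hours, overtime 6.20 hours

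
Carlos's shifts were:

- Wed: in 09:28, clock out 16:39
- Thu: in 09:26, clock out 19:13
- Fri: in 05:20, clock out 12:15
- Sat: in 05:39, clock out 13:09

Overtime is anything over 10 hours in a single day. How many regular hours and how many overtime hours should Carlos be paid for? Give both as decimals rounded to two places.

Wed: 09:28–16:39 = 7 h 11 min
Thu: 09:26–19:13 = 9 h 47 min
Fri: 05:20–12:15 = 6 h 55 min
Sat: 05:39–13:09 = 7 h 30 min
Wed reg 7 h 11 min / OT 0 h 0 min; Thu reg 9 h 47 min / OT 0 h 0 min; Fri reg 6 h 55 min / OT 0 h 0 min; Sat reg 7 h 30 min / OT 0 h 0 min.
Totals: regular 31 h 23 min, overtime 0 h 0 min.

Regular 31.38 hours, overtime 0.00 hours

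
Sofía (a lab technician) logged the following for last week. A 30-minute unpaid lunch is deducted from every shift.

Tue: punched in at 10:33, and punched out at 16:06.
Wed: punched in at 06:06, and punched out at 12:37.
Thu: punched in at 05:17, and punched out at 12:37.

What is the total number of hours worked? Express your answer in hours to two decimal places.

Tue: 10:33–16:06 = 5 h 33 min; less 30 min break → 5 h 3 min
Wed: 06:06–12:37 = 6 h 31 min; less 30 min break → 6 h 1 min
Thu: 05:17–12:37 = 7 h 20 min; less 30 min break → 6 h 50 min
Total: 5 h 3 min + 6 h 1 min + 6 h 50 min = 17 h 54 min.

17.90 hours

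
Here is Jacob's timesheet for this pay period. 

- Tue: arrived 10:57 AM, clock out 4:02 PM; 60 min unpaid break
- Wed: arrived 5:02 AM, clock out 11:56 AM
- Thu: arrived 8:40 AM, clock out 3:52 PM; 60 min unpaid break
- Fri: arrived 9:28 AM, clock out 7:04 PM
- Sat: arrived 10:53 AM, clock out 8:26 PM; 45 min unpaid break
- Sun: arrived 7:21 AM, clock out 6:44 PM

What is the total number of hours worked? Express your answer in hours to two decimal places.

Tue: 10:57 AM–4:02 PM = 5 h 5 min; less 60 min break → 4 h 5 min
Wed: 5:02 AM–11:56 AM = 6 h 54 min
Thu: 8:40 AM–3:52 PM = 7 h 12 min; less 60 min break → 6 h 12 min
Fri: 9:28 AM–7:04 PM = 9 h 36 min
Sat: 10:53 AM–8:26 PM = 9 h 33 min; less 45 min break → 8 h 48 min
Sun: 7:21 AM–6:44 PM = 11 h 23 min
Total: 4 h 5 min + 6 h 54 min + 6 h 12 min + 9 h 36 min + 8 h 48 min + 11 h 23 min = 46 h 58 min.

46.97 hours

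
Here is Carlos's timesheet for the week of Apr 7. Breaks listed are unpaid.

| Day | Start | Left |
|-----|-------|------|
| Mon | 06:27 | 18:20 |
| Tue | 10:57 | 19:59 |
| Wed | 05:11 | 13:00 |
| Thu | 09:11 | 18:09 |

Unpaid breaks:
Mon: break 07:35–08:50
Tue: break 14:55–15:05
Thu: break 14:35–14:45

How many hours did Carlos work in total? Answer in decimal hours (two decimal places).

Mon: 06:27–18:20 = 11 h 53 min; less 75 min break → 10 h 38 min
Tue: 10:57–19:59 = 9 h 2 min; less 10 min break → 8 h 52 min
Wed: 05:11–13:00 = 7 h 49 min
Thu: 09:11–18:09 = 8 h 58 min; less 10 min break → 8 h 48 min
Total: 10 h 38 min + 8 h 52 min + 7 h 49 min + 8 h 48 min = 36 h 7 min.

36.12 hours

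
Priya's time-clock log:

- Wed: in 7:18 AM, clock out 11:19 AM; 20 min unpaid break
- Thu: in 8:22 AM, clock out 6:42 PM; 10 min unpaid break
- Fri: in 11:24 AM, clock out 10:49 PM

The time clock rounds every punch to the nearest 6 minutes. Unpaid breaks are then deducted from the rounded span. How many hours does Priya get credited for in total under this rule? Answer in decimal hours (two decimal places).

25.20 hours

Wed: in 7:18 AM→7:18 AM, out 11:19 AM→11:18 AM; 4 h 0 min − 20 min = 3 h 40 min
Thu: in 8:22 AM→8:24 AM, out 6:42 PM→6:42 PM; 10 h 18 min − 10 min = 10 h 8 min
Fri: in 11:24 AM→11:24 AM, out 10:49 PM→10:48 PM; 11 h 24 min
Total credited: 25 h 12 min.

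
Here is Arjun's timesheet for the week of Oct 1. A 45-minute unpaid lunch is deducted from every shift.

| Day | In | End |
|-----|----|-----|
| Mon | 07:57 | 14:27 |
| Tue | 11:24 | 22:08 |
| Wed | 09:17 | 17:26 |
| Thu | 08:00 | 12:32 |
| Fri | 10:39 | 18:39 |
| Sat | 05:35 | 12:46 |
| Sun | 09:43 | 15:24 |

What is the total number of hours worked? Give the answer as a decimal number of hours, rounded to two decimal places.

Mon: 07:57–14:27 = 6 h 30 min; less 45 min break → 5 h 45 min
Tue: 11:24–22:08 = 10 h 44 min; less 45 min break → 9 h 59 min
Wed: 09:17–17:26 = 8 h 9 min; less 45 min break → 7 h 24 min
Thu: 08:00–12:32 = 4 h 32 min; less 45 min break → 3 h 47 min
Fri: 10:39–18:39 = 8 h 0 min; less 45 min break → 7 h 15 min
Sat: 05:35–12:46 = 7 h 11 min; less 45 min break → 6 h 26 min
Sun: 09:43–15:24 = 5 h 41 min; less 45 min break → 4 h 56 min
Total: 5 h 45 min + 9 h 59 min + 7 h 24 min + 3 h 47 min + 7 h 15 min + 6 h 26 min + 4 h 56 min = 45 h 32 min.

45.53 hours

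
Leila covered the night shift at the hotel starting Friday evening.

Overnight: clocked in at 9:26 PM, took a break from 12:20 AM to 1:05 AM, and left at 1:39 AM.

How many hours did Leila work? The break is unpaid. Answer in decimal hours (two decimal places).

Overnight: 9:26 PM → midnight = 2 h 34 min; midnight → 1:39 AM = 1 h 39 min; span 4 h 13 min; less 45 min break → 3 h 28 min

3.47 hours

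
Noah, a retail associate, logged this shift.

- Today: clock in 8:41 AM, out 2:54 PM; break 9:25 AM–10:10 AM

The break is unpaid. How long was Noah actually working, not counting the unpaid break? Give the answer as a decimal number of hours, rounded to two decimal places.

5.47 hours

Today: 8:41 AM–2:54 PM = 6 h 13 min; less 45 min break → 5 h 28 min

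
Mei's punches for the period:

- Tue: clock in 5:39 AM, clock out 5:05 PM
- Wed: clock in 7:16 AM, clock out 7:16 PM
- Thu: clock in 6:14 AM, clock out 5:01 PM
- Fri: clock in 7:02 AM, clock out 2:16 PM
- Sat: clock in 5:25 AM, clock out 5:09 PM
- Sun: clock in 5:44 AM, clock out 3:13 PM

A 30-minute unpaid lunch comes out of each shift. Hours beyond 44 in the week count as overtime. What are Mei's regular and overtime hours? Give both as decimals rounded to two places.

Tue: 5:39 AM–5:05 PM = 11 h 26 min; less 30 min break → 10 h 56 min
Wed: 7:16 AM–7:16 PM = 12 h 0 min; less 30 min break → 11 h 30 min
Thu: 6:14 AM–5:01 PM = 10 h 47 min; less 30 min break → 10 h 17 min
Fri: 7:02 AM–2:16 PM = 7 h 14 min; less 30 min break → 6 h 44 min
Sat: 5:25 AM–5:09 PM = 11 h 44 min; less 30 min break → 11 h 14 min
Sun: 5:44 AM–3:13 PM = 9 h 29 min; less 30 min break → 8 h 59 min
Total worked: 59 h 40 min = 59.67 h.
Threshold 44 h → overtime 15 h 40 min, regular 44 h 0 min.

Regular 44.00 hours, overtime 15.67 hours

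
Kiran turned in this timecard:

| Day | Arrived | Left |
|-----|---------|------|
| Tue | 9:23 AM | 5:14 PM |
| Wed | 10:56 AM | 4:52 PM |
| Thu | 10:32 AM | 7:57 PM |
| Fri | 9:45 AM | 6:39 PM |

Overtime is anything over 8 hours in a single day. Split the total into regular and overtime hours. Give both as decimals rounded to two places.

Regular 29.78 hours, overtime 2.32 hours

Tue: 9:23 AM–5:14 PM = 7 h 51 min
Wed: 10:56 AM–4:52 PM = 5 h 56 min
Thu: 10:32 AM–7:57 PM = 9 h 25 min
Fri: 9:45 AM–6:39 PM = 8 h 54 min
Tue reg 7 h 51 min / OT 0 h 0 min; Wed reg 5 h 56 min / OT 0 h 0 min; Thu reg 8 h 0 min / OT 1 h 25 min; Fri reg 8 h 0 min / OT 0 h 54 min.
Totals: regular 29 h 47 min, overtime 2 h 19 min.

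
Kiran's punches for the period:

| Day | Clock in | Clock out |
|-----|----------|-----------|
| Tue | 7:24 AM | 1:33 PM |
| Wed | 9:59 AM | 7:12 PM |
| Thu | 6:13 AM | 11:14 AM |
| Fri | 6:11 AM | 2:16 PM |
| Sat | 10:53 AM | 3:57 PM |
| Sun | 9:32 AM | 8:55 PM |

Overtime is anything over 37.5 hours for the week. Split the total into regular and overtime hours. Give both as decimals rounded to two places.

Tue: 7:24 AM–1:33 PM = 6 h 9 min
Wed: 9:59 AM–7:12 PM = 9 h 13 min
Thu: 6:13 AM–11:14 AM = 5 h 1 min
Fri: 6:11 AM–2:16 PM = 8 h 5 min
Sat: 10:53 AM–3:57 PM = 5 h 4 min
Sun: 9:32 AM–8:55 PM = 11 h 23 min
Total worked: 44 h 55 min = 44.92 h.
Threshold 37.5 h → overtime 7 h 25 min, regular 37 h 30 min.

Regular 37.50 hours, overtime 7.42 hours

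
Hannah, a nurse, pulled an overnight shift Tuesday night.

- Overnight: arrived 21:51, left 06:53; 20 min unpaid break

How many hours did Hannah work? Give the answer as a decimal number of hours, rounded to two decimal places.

Overnight: 21:51 → midnight = 2 h 9 min; midnight → 06:53 = 6 h 53 min; span 9 h 2 min; less 20 min break → 8 h 42 min

8.70 hours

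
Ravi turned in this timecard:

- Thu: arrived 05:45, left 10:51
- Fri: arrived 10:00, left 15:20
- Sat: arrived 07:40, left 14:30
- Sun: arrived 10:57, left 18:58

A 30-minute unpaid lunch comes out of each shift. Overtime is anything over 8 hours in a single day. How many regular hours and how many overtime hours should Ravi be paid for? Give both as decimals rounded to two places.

Thu: 05:45–10:51 = 5 h 6 min; less 30 min break → 4 h 36 min
Fri: 10:00–15:20 = 5 h 20 min; less 30 min break → 4 h 50 min
Sat: 07:40–14:30 = 6 h 50 min; less 30 min break → 6 h 20 min
Sun: 10:57–18:58 = 8 h 1 min; less 30 min break → 7 h 31 min
Thu reg 4 h 36 min / OT 0 h 0 min; Fri reg 4 h 50 min / OT 0 h 0 min; Sat reg 6 h 20 min / OT 0 h 0 min; Sun reg 7 h 31 min / OT 0 h 0 min.
Totals: regular 23 h 17 min, overtime 0 h 0 min.

Regular 23.28 hours, overtime 0.00 hours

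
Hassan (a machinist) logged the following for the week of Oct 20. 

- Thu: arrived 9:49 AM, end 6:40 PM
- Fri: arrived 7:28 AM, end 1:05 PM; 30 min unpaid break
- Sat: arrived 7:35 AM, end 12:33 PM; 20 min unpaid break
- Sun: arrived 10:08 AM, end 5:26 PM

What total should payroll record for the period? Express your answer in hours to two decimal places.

Thu: 9:49 AM–6:40 PM = 8 h 51 min
Fri: 7:28 AM–1:05 PM = 5 h 37 min; less 30 min break → 5 h 7 min
Sat: 7:35 AM–12:33 PM = 4 h 58 min; less 20 min break → 4 h 38 min
Sun: 10:08 AM–5:26 PM = 7 h 18 min
Total: 8 h 51 min + 5 h 7 min + 4 h 38 min + 7 h 18 min = 25 h 54 min.

25.90 hours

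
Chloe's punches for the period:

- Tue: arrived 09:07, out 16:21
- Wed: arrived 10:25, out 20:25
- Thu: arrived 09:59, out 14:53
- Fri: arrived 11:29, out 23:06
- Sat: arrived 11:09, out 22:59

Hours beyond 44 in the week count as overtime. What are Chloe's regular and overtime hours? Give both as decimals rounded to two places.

Tue: 09:07–16:21 = 7 h 14 min
Wed: 10:25–20:25 = 10 h 0 min
Thu: 09:59–14:53 = 4 h 54 min
Fri: 11:29–23:06 = 11 h 37 min
Sat: 11:09–22:59 = 11 h 50 min
Total worked: 45 h 35 min = 45.58 h.
Threshold 44 h → overtime 1 h 35 min, regular 44 h 0 min.

Regular 44.00 hours, overtime 1.58 hours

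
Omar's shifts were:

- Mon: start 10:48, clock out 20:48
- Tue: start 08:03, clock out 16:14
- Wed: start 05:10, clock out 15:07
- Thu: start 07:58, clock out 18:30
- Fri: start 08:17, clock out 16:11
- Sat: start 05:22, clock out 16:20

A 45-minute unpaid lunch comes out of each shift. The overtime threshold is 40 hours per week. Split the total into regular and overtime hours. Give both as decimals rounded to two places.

Mon: 10:48–20:48 = 10 h 0 min; less 45 min break → 9 h 15 min
Tue: 08:03–16:14 = 8 h 11 min; less 45 min break → 7 h 26 min
Wed: 05:10–15:07 = 9 h 57 min; less 45 min break → 9 h 12 min
Thu: 07:58–18:30 = 10 h 32 min; less 45 min break → 9 h 47 min
Fri: 08:17–16:11 = 7 h 54 min; less 45 min break → 7 h 9 min
Sat: 05:22–16:20 = 10 h 58 min; less 45 min break → 10 h 13 min
Total worked: 53 h 2 min = 53.03 h.
Threshold 40 h → overtime 13 h 2 min, regular 40 h 0 min.

Regular 40.00 hours, overtime 13.03 hours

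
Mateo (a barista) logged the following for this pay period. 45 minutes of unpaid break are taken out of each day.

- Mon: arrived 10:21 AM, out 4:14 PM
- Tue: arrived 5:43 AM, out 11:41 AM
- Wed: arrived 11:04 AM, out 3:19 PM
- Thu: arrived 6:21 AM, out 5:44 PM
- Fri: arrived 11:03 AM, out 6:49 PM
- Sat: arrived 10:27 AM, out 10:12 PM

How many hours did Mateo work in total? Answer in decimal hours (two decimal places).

Mon: 10:21 AM–4:14 PM = 5 h 53 min; less 45 min break → 5 h 8 min
Tue: 5:43 AM–11:41 AM = 5 h 58 min; less 45 min break → 5 h 13 min
Wed: 11:04 AM–3:19 PM = 4 h 15 min; less 45 min break → 3 h 30 min
Thu: 6:21 AM–5:44 PM = 11 h 23 min; less 45 min break → 10 h 38 min
Fri: 11:03 AM–6:49 PM = 7 h 46 min; less 45 min break → 7 h 1 min
Sat: 10:27 AM–10:12 PM = 11 h 45 min; less 45 min break → 11 h 0 min
Total: 5 h 8 min + 5 h 13 min + 3 h 30 min + 10 h 38 min + 7 h 1 min + 11 h 0 min = 42 h 30 min.

42.50 hours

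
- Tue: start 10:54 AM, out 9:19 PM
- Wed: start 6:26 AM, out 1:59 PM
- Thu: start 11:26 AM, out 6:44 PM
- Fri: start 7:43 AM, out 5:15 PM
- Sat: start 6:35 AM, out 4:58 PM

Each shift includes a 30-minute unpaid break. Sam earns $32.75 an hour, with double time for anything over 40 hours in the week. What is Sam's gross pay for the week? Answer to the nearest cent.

Tue: 10:54 AM–9:19 PM = 10 h 25 min; less 30 min break → 9 h 55 min
Wed: 6:26 AM–1:59 PM = 7 h 33 min; less 30 min break → 7 h 3 min
Thu: 11:26 AM–6:44 PM = 7 h 18 min; less 30 min break → 6 h 48 min
Fri: 7:43 AM–5:15 PM = 9 h 32 min; less 30 min break → 9 h 2 min
Sat: 6:35 AM–4:58 PM = 10 h 23 min; less 30 min break → 9 h 53 min
Total worked: 42 h 41 min = 2561 min.
Regular 40 h 0 min = 2400 min at $32.75/h; overtime 2 h 41 min = 161 min at $65.50/h.
Pay = (2400 × $32.75 + 161 × $65.50) ÷ 60 = $1485.76.

$1485.76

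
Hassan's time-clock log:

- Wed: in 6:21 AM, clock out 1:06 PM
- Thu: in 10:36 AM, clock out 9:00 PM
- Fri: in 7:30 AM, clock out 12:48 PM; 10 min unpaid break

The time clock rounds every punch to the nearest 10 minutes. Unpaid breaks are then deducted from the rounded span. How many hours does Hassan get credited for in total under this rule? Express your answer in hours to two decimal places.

22.33 hours

Wed: in 6:21 AM→6:20 AM, out 1:06 PM→1:10 PM; 6 h 50 min
Thu: in 10:36 AM→10:40 AM, out 9:00 PM→9:00 PM; 10 h 20 min
Fri: in 7:30 AM→7:30 AM, out 12:48 PM→12:50 PM; 5 h 20 min − 10 min = 5 h 10 min
Total credited: 22 h 20 min.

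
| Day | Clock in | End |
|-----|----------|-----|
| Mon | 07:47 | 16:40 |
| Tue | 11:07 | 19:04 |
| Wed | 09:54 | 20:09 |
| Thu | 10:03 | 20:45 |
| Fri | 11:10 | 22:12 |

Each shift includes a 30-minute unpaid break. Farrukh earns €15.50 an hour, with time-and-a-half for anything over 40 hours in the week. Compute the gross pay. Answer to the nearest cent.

€766.86

Mon: 07:47–16:40 = 8 h 53 min; less 30 min break → 8 h 23 min
Tue: 11:07–19:04 = 7 h 57 min; less 30 min break → 7 h 27 min
Wed: 09:54–20:09 = 10 h 15 min; less 30 min break → 9 h 45 min
Thu: 10:03–20:45 = 10 h 42 min; less 30 min break → 10 h 12 min
Fri: 11:10–22:12 = 11 h 2 min; less 30 min break → 10 h 32 min
Total worked: 46 h 19 min = 2779 min.
Regular 40 h 0 min = 2400 min at €15.50/h; overtime 6 h 19 min = 379 min at €23.25/h.
Pay = (2400 × €15.50 + 379 × €23.25) ÷ 60 = €766.86.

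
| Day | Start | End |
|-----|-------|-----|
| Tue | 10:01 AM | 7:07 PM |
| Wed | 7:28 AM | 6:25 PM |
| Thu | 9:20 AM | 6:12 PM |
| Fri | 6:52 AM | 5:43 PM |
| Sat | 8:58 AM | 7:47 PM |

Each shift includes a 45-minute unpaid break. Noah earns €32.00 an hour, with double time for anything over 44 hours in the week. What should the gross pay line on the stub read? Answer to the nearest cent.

Tue: 10:01 AM–7:07 PM = 9 h 6 min; less 45 min break → 8 h 21 min
Wed: 7:28 AM–6:25 PM = 10 h 57 min; less 45 min break → 10 h 12 min
Thu: 9:20 AM–6:12 PM = 8 h 52 min; less 45 min break → 8 h 7 min
Fri: 6:52 AM–5:43 PM = 10 h 51 min; less 45 min break → 10 h 6 min
Sat: 8:58 AM–7:47 PM = 10 h 49 min; less 45 min break → 10 h 4 min
Total worked: 46 h 50 min = 2810 min.
Regular 44 h 0 min = 2640 min at €32.00/h; overtime 2 h 50 min = 170 min at €64.00/h.
Pay = (2640 × €32.00 + 170 × €64.00) ÷ 60 = €1589.33.

€1589.33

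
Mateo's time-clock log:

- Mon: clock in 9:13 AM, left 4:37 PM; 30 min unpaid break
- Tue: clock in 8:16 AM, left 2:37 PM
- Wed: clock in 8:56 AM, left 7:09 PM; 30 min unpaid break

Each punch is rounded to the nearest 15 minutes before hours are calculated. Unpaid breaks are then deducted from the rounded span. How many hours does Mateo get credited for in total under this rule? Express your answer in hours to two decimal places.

Mon: in 9:13 AM→9:15 AM, out 4:37 PM→4:30 PM; 7 h 15 min − 30 min = 6 h 45 min
Tue: in 8:16 AM→8:15 AM, out 2:37 PM→2:30 PM; 6 h 15 min
Wed: in 8:56 AM→9:00 AM, out 7:09 PM→7:15 PM; 10 h 15 min − 30 min = 9 h 45 min
Total credited: 22 h 45 min.

22.75 hours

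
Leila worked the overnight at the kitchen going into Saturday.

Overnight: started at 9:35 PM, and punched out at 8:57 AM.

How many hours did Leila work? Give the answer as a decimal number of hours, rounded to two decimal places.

Overnight: 9:35 PM → midnight = 2 h 25 min; midnight → 8:57 AM = 8 h 57 min; span 11 h 22 min

11.37 hours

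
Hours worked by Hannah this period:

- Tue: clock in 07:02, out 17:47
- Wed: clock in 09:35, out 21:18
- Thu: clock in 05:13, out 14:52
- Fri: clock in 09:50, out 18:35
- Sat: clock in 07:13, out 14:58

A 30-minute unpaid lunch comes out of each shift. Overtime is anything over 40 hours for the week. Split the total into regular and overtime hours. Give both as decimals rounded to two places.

Regular 40.00 hours, overtime 6.12 hours

Tue: 07:02–17:47 = 10 h 45 min; less 30 min break → 10 h 15 min
Wed: 09:35–21:18 = 11 h 43 min; less 30 min break → 11 h 13 min
Thu: 05:13–14:52 = 9 h 39 min; less 30 min break → 9 h 9 min
Fri: 09:50–18:35 = 8 h 45 min; less 30 min break → 8 h 15 min
Sat: 07:13–14:58 = 7 h 45 min; less 30 min break → 7 h 15 min
Total worked: 46 h 7 min = 46.12 h.
Threshold 40 h → overtime 6 h 7 min, regular 40 h 0 min.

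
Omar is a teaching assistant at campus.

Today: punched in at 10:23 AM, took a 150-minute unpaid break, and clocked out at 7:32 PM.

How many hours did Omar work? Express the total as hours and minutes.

Today: 10:23 AM–7:32 PM = 9 h 9 min; less 150 min break → 6 h 39 min

6 h 39 min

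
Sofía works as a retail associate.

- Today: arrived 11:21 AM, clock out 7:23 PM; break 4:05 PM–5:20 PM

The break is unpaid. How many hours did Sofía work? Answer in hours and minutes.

6 h 47 min

Today: 11:21 AM–7:23 PM = 8 h 2 min; less 75 min break → 6 h 47 min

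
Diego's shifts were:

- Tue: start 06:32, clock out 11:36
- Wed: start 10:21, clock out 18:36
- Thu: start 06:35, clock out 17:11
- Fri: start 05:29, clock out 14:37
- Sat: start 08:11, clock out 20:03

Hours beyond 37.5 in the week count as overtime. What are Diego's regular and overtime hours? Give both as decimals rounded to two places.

Regular 37.50 hours, overtime 7.42 hours

Tue: 06:32–11:36 = 5 h 4 min
Wed: 10:21–18:36 = 8 h 15 min
Thu: 06:35–17:11 = 10 h 36 min
Fri: 05:29–14:37 = 9 h 8 min
Sat: 08:11–20:03 = 11 h 52 min
Total worked: 44 h 55 min = 44.92 h.
Threshold 37.5 h → overtime 7 h 25 min, regular 37 h 30 min.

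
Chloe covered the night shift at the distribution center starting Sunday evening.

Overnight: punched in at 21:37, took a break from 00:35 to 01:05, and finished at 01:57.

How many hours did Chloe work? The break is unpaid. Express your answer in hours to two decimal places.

3.83 hours

Overnight: 21:37 → midnight = 2 h 23 min; midnight → 01:57 = 1 h 57 min; span 4 h 20 min; less 30 min break → 3 h 50 min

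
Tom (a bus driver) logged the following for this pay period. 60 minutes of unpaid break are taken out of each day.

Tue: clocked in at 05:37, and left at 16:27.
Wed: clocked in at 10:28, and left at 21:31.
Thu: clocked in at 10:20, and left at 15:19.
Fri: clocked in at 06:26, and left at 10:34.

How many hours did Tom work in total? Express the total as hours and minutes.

27 h 0 min

Tue: 05:37–16:27 = 10 h 50 min; less 60 min break → 9 h 50 min
Wed: 10:28–21:31 = 11 h 3 min; less 60 min break → 10 h 3 min
Thu: 10:20–15:19 = 4 h 59 min; less 60 min break → 3 h 59 min
Fri: 06:26–10:34 = 4 h 8 min; less 60 min break → 3 h 8 min
Total: 9 h 50 min + 10 h 3 min + 3 h 59 min + 3 h 8 min = 27 h 0 min.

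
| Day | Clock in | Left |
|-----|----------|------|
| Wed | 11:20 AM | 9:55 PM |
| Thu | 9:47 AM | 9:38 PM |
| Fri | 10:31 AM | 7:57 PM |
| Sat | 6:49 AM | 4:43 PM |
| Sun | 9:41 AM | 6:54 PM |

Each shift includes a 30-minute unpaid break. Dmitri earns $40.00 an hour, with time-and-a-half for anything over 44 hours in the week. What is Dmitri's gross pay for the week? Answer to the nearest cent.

$2029.00

Wed: 11:20 AM–9:55 PM = 10 h 35 min; less 30 min break → 10 h 5 min
Thu: 9:47 AM–9:38 PM = 11 h 51 min; less 30 min break → 11 h 21 min
Fri: 10:31 AM–7:57 PM = 9 h 26 min; less 30 min break → 8 h 56 min
Sat: 6:49 AM–4:43 PM = 9 h 54 min; less 30 min break → 9 h 24 min
Sun: 9:41 AM–6:54 PM = 9 h 13 min; less 30 min break → 8 h 43 min
Total worked: 48 h 29 min = 2909 min.
Regular 44 h 0 min = 2640 min at $40.00/h; overtime 4 h 29 min = 269 min at $60.00/h.
Pay = (2640 × $40.00 + 269 × $60.00) ÷ 60 = $2029.00.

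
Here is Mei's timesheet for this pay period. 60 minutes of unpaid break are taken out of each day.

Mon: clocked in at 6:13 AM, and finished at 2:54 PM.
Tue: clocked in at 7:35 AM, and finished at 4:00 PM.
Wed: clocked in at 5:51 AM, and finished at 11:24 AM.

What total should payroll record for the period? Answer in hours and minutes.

Mon: 6:13 AM–2:54 PM = 8 h 41 min; less 60 min break → 7 h 41 min
Tue: 7:35 AM–4:00 PM = 8 h 25 min; less 60 min break → 7 h 25 min
Wed: 5:51 AM–11:24 AM = 5 h 33 min; less 60 min break → 4 h 33 min
Total: 7 h 41 min + 7 h 25 min + 4 h 33 min = 19 h 39 min.

19 h 39 min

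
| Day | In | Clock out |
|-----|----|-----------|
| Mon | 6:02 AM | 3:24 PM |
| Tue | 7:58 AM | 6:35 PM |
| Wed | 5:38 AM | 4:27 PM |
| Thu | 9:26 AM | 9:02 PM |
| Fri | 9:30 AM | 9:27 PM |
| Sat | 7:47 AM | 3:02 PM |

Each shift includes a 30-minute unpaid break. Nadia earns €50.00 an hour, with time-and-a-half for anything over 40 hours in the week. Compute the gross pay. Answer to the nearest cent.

Mon: 6:02 AM–3:24 PM = 9 h 22 min; less 30 min break → 8 h 52 min
Tue: 7:58 AM–6:35 PM = 10 h 37 min; less 30 min break → 10 h 7 min
Wed: 5:38 AM–4:27 PM = 10 h 49 min; less 30 min break → 10 h 19 min
Thu: 9:26 AM–9:02 PM = 11 h 36 min; less 30 min break → 11 h 6 min
Fri: 9:30 AM–9:27 PM = 11 h 57 min; less 30 min break → 11 h 27 min
Sat: 7:47 AM–3:02 PM = 7 h 15 min; less 30 min break → 6 h 45 min
Total worked: 58 h 36 min = 3516 min.
Regular 40 h 0 min = 2400 min at €50.00/h; overtime 18 h 36 min = 1116 min at €75.00/h.
Pay = (2400 × €50.00 + 1116 × €75.00) ÷ 60 = €3395.00.

€3395.00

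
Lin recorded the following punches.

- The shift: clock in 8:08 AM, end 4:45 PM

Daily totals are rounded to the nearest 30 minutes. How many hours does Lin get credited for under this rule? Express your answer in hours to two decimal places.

The shift: 8:08 AM–4:45 PM = 8 h 37 min → rounds to 8 h 30 min

8.50 hours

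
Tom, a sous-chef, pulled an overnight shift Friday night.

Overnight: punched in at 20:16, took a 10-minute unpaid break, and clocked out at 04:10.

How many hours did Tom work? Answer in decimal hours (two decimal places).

7.73 hours

Overnight: 20:16 → midnight = 3 h 44 min; midnight → 04:10 = 4 h 10 min; span 7 h 54 min; less 10 min break → 7 h 44 min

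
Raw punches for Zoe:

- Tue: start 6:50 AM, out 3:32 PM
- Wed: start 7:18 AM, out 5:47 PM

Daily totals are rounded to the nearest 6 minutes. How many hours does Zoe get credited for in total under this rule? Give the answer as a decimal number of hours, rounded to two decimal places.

Tue: 6:50 AM–3:32 PM = 8 h 42 min → rounds to 8 h 42 min
Wed: 7:18 AM–5:47 PM = 10 h 29 min → rounds to 10 h 30 min
Total credited: 19 h 12 min.

19.20 hours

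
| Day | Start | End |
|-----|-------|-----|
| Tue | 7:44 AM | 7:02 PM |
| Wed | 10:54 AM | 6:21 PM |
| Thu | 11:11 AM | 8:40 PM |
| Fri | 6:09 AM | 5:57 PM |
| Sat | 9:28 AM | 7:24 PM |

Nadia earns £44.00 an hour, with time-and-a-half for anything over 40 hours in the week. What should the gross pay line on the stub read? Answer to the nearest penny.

Tue: 7:44 AM–7:02 PM = 11 h 18 min
Wed: 10:54 AM–6:21 PM = 7 h 27 min
Thu: 11:11 AM–8:40 PM = 9 h 29 min
Fri: 6:09 AM–5:57 PM = 11 h 48 min
Sat: 9:28 AM–7:24 PM = 9 h 56 min
Total worked: 49 h 58 min = 2998 min.
Regular 40 h 0 min = 2400 min at £44.00/h; overtime 9 h 58 min = 598 min at £66.00/h.
Pay = (2400 × £44.00 + 598 × £66.00) ÷ 60 = £2417.80.

£2417.80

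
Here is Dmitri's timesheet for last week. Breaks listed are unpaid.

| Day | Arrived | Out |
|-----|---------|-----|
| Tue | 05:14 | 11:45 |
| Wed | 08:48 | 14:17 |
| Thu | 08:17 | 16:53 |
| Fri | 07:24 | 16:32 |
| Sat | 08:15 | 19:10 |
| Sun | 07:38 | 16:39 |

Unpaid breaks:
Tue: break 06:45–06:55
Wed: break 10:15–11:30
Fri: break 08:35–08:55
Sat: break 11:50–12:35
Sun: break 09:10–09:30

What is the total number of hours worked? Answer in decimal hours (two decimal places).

Tue: 05:14–11:45 = 6 h 31 min; less 10 min break → 6 h 21 min
Wed: 08:48–14:17 = 5 h 29 min; less 75 min break → 4 h 14 min
Thu: 08:17–16:53 = 8 h 36 min
Fri: 07:24–16:32 = 9 h 8 min; less 20 min break → 8 h 48 min
Sat: 08:15–19:10 = 10 h 55 min; less 45 min break → 10 h 10 min
Sun: 07:38–16:39 = 9 h 1 min; less 20 min break → 8 h 41 min
Total: 6 h 21 min + 4 h 14 min + 8 h 36 min + 8 h 48 min + 10 h 10 min + 8 h 41 min = 46 h 50 min.

46.83 hours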